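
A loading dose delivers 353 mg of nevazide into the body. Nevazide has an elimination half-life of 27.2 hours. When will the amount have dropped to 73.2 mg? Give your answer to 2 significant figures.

62 hours

Fraction remaining = 73.2/353 ≈ 0.20737.
n = log₂(353/73.2) = ln(4.8224)/ln 2 ≈ 2.2698 half-lives.
t = n × t½ = 2.2698 × 27.2 ≈ 61.737 hours.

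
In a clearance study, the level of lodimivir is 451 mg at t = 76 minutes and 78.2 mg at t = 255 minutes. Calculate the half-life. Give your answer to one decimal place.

70.8 minutes

Over Δt = 255 − 76 = 179 minutes, the level fell by a factor of 451/78.2 ≈ 5.7673.
n = log₂(5.7673) ≈ 2.5279 half-lives, so t½ = 179/2.5279 ≈ 70.81 minutes.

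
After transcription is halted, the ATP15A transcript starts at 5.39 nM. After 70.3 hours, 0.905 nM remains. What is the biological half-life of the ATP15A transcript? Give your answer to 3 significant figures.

A/A₀ = 0.905/5.39 ≈ 0.1679.
n = log₂(5.9558) ≈ 2.5743 half-lives elapsed in 70.3 hours.
t½ = 70.3/2.5743 ≈ 27.308 hours.

27.3 hours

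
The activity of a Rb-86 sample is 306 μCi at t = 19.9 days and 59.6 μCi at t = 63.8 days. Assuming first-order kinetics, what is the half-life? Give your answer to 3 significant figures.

18.6 days

Over Δt = 63.8 − 19.9 = 43.9 days, the level fell by a factor of 306/59.6 ≈ 5.1342.
n = log₂(5.1342) ≈ 2.3601 half-lives, so t½ = 43.9/2.3601 ≈ 18.601 days.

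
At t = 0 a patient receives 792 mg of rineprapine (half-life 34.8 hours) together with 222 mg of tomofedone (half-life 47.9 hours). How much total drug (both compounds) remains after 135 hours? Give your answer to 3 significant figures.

rineprapine: 792 × (1/2)^(135/34.8) = 792 × (1/2)^3.8793 ≈ 53.819 mg.
tomofedone: 222 × (1/2)^(135/47.9) = 222 × (1/2)^2.8184 ≈ 31.473 mg.
Total = 53.819 + 31.473 ≈ 85.292 mg.

85.3 mg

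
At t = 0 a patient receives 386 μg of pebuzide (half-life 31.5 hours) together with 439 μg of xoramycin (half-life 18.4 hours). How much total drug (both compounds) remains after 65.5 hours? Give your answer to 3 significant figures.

pebuzide: 386 × (1/2)^(65.5/31.5) = 386 × (1/2)^2.0794 ≈ 91.335 μg.
xoramycin: 439 × (1/2)^(65.5/18.4) = 439 × (1/2)^3.5598 ≈ 37.227 μg.
Total = 91.335 + 37.227 ≈ 128.56 μg.

129 μg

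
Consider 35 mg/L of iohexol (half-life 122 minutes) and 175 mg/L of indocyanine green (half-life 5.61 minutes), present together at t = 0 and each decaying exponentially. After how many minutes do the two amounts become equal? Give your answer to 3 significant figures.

13.7 minutes

Set 35·(1/2)^(t/122) = 175·(1/2)^(t/5.61).
Taking log₂: log₂(35/175) = t·(1/122 − 1/5.61).
log₂(0.2) = -2.3219; 1/122 − 1/5.61 = -0.17006.
t = -2.3219 / -0.17006 ≈ 13.654 minutes.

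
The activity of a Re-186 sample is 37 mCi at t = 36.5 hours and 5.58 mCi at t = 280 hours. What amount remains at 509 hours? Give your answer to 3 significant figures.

0.942 mCi

Over Δt = 280 − 36.5 = 243.5 hours, the level fell by a factor of 37/5.58 ≈ 6.6308.
n = log₂(6.6308) ≈ 2.7292 half-lives, so t½ = 243.5/2.7292 ≈ 89.221 hours.
From t = 280 to t = 509: 5.58 × (1/2)^((509−280)/89.221) ≈ 0.94187 mCi.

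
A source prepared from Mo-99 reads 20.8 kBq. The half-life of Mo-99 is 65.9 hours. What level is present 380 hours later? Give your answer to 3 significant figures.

0.382 kBq

Number of half-lives: n = 380/65.9 ≈ 5.7663.
Remaining = 20.8 × (1/2)^5.7663 = 20.8 × 0.018372 ≈ 0.38215 kBq.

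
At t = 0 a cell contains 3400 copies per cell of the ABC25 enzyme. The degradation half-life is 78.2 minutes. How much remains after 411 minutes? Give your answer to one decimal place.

89.0 copies per cell

Number of half-lives: n = 411/78.2 ≈ 5.2558.
Remaining = 3400 × (1/2)^5.2558 = 3400 × 0.026173 ≈ 88.99 copies per cell.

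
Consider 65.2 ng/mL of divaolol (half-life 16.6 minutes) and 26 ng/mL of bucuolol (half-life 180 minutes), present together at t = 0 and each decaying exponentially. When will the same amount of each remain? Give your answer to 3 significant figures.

Set 65.2·(1/2)^(t/16.6) = 26·(1/2)^(t/180).
Taking log₂: log₂(65.2/26) = t·(1/16.6 − 1/180).
log₂(2.5077) = 1.3264; 1/16.6 − 1/180 = 0.054685.
t = 1.3264 / 0.054685 ≈ 24.254 minutes.

24.3 minutes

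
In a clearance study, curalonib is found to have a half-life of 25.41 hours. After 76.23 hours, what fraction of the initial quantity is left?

n = 76.23/25.41 ≈ 3 half-lives.
Fraction remaining = (1/2)^3 ≈ 0.125.

0.125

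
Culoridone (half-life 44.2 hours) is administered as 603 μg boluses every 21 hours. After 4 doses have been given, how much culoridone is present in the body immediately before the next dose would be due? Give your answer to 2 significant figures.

1100 μg

The 4 doses were given 84, 63, 42, 21 hours ago.
Total = 603·(1/2)^(84/44.2) + 603·(1/2)^(63/44.2) + 603·(1/2)^(42/44.2) + 603·(1/2)^(21/44.2)
      = 161.52 + 224.52 + 312.08 + 433.8 ≈ 1131.9 μg.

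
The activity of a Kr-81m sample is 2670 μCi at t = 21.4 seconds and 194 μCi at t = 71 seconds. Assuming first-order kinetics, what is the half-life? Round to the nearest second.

Over Δt = 71 − 21.4 = 49.6 seconds, the level fell by a factor of 2670/194 ≈ 13.763.
n = log₂(13.763) ≈ 3.7827 half-lives, so t½ = 49.6/3.7827 ≈ 13.112 seconds.

13 seconds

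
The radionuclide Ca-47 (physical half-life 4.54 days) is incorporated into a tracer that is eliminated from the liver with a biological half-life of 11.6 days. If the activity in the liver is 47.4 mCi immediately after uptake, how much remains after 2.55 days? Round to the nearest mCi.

1/t_eff = 1/t_phys + 1/t_biol = 1/4.54 + 1/11.6 = 0.30647 per day.
t_eff = 4.54 × 11.6 / (4.54 + 11.6) ≈ 3.2629 days.
Remaining = 47.4 × (1/2)^(2.55/3.2629) = 47.4 × (1/2)^0.7815 ≈ 27.575 mCi.

28 mCi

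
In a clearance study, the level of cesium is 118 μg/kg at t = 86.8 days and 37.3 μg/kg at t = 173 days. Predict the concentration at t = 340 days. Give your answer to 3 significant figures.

Over Δt = 173 − 86.8 = 86.2 days, the level fell by a factor of 118/37.3 ≈ 3.1635.
n = log₂(3.1635) ≈ 1.6615 half-lives, so t½ = 86.2/1.6615 ≈ 51.88 days.
From t = 173 to t = 340: 37.3 × (1/2)^((340−173)/51.88) ≈ 4.0059 μg/kg.

4.01 μg/kg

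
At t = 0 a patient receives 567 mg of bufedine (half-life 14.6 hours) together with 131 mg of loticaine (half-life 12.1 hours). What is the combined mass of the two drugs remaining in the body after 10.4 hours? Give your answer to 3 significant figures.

bufedine: 567 × (1/2)^(10.4/14.6) = 567 × (1/2)^0.71233 ≈ 346.06 mg.
loticaine: 131 × (1/2)^(10.4/12.1) = 131 × (1/2)^0.8595 ≈ 72.2 mg.
Total = 346.06 + 72.2 ≈ 418.26 mg.

418 mg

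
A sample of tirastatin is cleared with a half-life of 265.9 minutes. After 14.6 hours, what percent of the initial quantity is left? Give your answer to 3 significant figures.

14.6 hours = 876 minutes.
n = 876/265.9 ≈ 3.2945 half-lives.
Fraction remaining = (1/2)^3.2945 ≈ 0.10192, i.e. 10.192%.

10.2%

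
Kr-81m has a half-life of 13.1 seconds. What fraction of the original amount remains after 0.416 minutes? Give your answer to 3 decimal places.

0.416 minutes = 24.96 seconds.
n = 24.96/13.1 ≈ 1.9053 half-lives.
Fraction remaining = (1/2)^1.9053 ≈ 0.26695.

0.267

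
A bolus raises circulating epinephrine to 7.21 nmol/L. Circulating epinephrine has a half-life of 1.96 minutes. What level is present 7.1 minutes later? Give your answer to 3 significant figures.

Number of half-lives: n = 7.1/1.96 ≈ 3.6224.
Remaining = 7.21 × (1/2)^3.6224 = 7.21 × 0.081196 ≈ 0.58542 nmol/L.

0.585 nmol/L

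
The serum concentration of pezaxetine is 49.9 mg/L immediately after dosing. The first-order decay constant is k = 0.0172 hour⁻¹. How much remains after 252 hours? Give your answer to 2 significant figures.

0.65 mg/L

t½ = ln 2 / k = 0.69315 / 0.0172 ≈ 40.299 hours.
Number of half-lives: n = 252/40.299 ≈ 6.2532.
Remaining = 49.9 × (1/2)^6.2532 = 49.9 × 0.01311 ≈ 0.65418 mg/L.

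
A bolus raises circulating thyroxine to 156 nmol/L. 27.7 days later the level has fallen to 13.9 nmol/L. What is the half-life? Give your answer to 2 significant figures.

A/A₀ = 13.9/156 ≈ 0.089103.
n = log₂(11.223) ≈ 3.4884 half-lives elapsed in 27.7 days.
t½ = 27.7/3.4884 ≈ 7.9406 days.

7.9 days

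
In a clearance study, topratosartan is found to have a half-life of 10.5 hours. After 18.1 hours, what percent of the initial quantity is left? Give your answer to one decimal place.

n = 18.1/10.5 ≈ 1.7238 half-lives.
Fraction remaining = (1/2)^1.7238 ≈ 0.30275, i.e. 30.275%.

30.3%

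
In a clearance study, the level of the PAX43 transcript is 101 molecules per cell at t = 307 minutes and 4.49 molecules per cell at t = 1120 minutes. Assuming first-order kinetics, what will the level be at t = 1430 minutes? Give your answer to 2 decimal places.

1.37 molecules per cell

Over Δt = 1120 − 307 = 813 minutes, the level fell by a factor of 101/4.49 ≈ 22.494.
n = log₂(22.494) ≈ 4.4915 half-lives, so t½ = 813/4.4915 ≈ 181.01 minutes.
From t = 1120 to t = 1430: 4.49 × (1/2)^((1430−1120)/181.01) ≈ 1.3699 molecules per cell.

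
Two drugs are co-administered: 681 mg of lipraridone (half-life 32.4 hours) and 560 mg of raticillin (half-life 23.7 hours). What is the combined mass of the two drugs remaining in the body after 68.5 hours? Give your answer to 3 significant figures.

lipraridone: 681 × (1/2)^(68.5/32.4) = 681 × (1/2)^2.1142 ≈ 157.29 mg.
raticillin: 560 × (1/2)^(68.5/23.7) = 560 × (1/2)^2.8903 ≈ 75.531 mg.
Total = 157.29 + 75.531 ≈ 232.82 mg.

233 mg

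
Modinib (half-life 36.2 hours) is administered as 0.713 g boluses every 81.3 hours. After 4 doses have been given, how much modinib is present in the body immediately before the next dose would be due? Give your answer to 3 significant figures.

The 4 doses were given 325.2, 243.9, 162.6, 81.3 hours ago.
Total = 0.713·(1/2)^(325.2/36.2) + 0.713·(1/2)^(243.9/36.2) + 0.713·(1/2)^(162.6/36.2) + 0.713·(1/2)^(81.3/36.2)
      = 0.0014087 + 0.0066816 + 0.031692 + 0.15032 ≈ 0.1901 g.

0.190 g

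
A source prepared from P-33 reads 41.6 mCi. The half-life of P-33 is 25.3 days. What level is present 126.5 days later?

Elapsed time is 5 half-lives (126.5/25.3).
Each half-life halves the amount: 41.6 × (1/2)^5 = 41.6/32 = 1.3 mCi.

1.3 mCi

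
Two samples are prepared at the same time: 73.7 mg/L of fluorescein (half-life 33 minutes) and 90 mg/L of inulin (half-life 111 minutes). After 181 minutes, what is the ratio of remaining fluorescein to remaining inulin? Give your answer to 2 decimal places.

0.06

fluorescein: 73.7 × (1/2)^(181/33) = 73.7 × (1/2)^5.4848 ≈ 1.6457 mg/L.
inulin: 90 × (1/2)^(181/111) = 90 × (1/2)^1.6306 ≈ 29.065 mg/L.
Ratio ≈ 1.6457 / 29.065 ≈ 0.056623.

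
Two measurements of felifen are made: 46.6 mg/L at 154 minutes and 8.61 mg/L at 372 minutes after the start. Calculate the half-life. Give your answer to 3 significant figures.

Over Δt = 372 − 154 = 218 minutes, the level fell by a factor of 46.6/8.61 ≈ 5.4123.
n = log₂(5.4123) ≈ 2.4362 half-lives, so t½ = 218/2.4362 ≈ 89.482 minutes.

89.5 minutes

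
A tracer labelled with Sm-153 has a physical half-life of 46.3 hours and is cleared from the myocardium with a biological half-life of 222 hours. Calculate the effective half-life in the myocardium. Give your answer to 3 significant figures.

1/t_eff = 1/t_phys + 1/t_biol = 1/46.3 + 1/222 = 0.026103 per hour.
t_eff = 46.3 × 222 / (46.3 + 222) ≈ 38.31 hours.

38.3 hours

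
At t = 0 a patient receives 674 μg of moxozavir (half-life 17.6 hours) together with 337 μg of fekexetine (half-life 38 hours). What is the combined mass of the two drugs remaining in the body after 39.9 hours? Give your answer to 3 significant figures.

303 μg

moxozavir: 674 × (1/2)^(39.9/17.6) = 674 × (1/2)^2.267 ≈ 140.03 μg.
fekexetine: 337 × (1/2)^(39.9/38) = 337 × (1/2)^1.05 ≈ 162.76 μg.
Total = 140.03 + 162.76 ≈ 302.79 μg.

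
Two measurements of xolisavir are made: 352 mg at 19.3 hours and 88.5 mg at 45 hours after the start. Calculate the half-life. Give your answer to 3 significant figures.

12.9 hours

Over Δt = 45 − 19.3 = 25.7 hours, the level fell by a factor of 352/88.5 ≈ 3.9774.
n = log₂(3.9774) ≈ 1.9918 half-lives, so t½ = 25.7/1.9918 ≈ 12.903 hours.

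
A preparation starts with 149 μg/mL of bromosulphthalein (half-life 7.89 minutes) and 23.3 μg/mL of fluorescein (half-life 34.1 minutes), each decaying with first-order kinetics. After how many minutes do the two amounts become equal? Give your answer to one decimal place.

27.5 minutes

Set 149·(1/2)^(t/7.89) = 23.3·(1/2)^(t/34.1).
Taking log₂: log₂(149/23.3) = t·(1/7.89 − 1/34.1).
log₂(6.3948) = 2.6769; 1/7.89 − 1/34.1 = 0.097417.
t = 2.6769 / 0.097417 ≈ 27.479 minutes.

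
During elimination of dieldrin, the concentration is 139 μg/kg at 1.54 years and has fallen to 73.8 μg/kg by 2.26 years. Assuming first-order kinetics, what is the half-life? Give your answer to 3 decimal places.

0.788 years

Over Δt = 2.26 − 1.54 = 0.72 years, the level fell by a factor of 139/73.8 ≈ 1.8835.
n = log₂(1.8835) ≈ 0.91339 half-lives, so t½ = 0.72/0.91339 ≈ 0.78827 years.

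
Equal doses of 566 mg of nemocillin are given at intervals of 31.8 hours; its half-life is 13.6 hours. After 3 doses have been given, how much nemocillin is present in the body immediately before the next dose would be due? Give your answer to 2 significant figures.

The 3 doses were given 95.4, 63.6, 31.8 hours ago.
Total = 566·(1/2)^(95.4/13.6) + 566·(1/2)^(63.6/13.6) + 566·(1/2)^(31.8/13.6)
      = 4.377 + 22.134 + 111.93 ≈ 138.44 mg.

140 mg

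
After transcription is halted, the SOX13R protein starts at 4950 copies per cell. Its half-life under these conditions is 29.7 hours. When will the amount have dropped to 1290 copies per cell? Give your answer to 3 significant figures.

Fraction remaining = 1290/4950 ≈ 0.26061.
n = log₂(4950/1290) = ln(3.8372)/ln 2 ≈ 1.9401 half-lives.
t = n × t½ = 1.9401 × 29.7 ≈ 57.62 hours.

57.6 hours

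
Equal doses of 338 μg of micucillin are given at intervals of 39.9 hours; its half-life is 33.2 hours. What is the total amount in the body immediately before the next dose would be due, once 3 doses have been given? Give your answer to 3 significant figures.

The 3 doses were given 119.7, 79.8, 39.9 hours ago.
Total = 338·(1/2)^(119.7/33.2) + 338·(1/2)^(79.8/33.2) + 338·(1/2)^(39.9/33.2)
      = 27.77 + 63.879 + 146.94 ≈ 238.59 μg.

239 μg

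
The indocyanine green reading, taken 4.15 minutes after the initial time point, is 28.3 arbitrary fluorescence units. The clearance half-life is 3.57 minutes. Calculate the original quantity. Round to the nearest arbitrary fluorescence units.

63 arbitrary fluorescence units

Number of half-lives elapsed: n = 4.15/3.57 ≈ 1.1625.
A₀ = A × 2^n = 28.3 × 2^1.1625 = 28.3 × 2.2384 ≈ 63.347 arbitrary fluorescence units.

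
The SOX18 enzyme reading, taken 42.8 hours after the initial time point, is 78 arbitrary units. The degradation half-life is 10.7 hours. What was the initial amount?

Number of half-lives elapsed: n = 42.8/10.7 ≈ 4.
A₀ = A × 2^n = 78 × 2^4 = 78 × 16 ≈ 1248 arbitrary units.

1248 arbitrary units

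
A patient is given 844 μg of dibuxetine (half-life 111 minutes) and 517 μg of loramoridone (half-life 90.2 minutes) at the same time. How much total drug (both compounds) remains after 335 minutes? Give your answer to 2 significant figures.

140 μg

dibuxetine: 844 × (1/2)^(335/111) = 844 × (1/2)^3.018 ≈ 104.19 μg.
loramoridone: 517 × (1/2)^(335/90.2) = 517 × (1/2)^3.714 ≈ 39.398 μg.
Total = 104.19 + 39.398 ≈ 143.59 μg.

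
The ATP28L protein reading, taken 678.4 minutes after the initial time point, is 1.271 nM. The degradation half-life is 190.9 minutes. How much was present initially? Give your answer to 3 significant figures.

Number of half-lives elapsed: n = 678.4/190.9 ≈ 3.5537.
A₀ = A × 2^n = 1.271 × 2^3.5537 = 1.271 × 11.743 ≈ 14.925 nM.

14.9 nM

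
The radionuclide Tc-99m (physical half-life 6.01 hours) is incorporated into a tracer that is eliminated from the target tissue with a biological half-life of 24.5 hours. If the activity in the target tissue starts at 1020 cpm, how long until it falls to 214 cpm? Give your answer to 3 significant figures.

10.9 hours

1/t_eff = 1/t_phys + 1/t_biol = 1/6.01 + 1/24.5 = 0.20721 per hour.
t_eff = 6.01 × 24.5 / (6.01 + 24.5) ≈ 4.8261 hours.
n = log₂(1020/214) ≈ 2.2529; t = 2.2529 × 4.8261 ≈ 10.873 hours.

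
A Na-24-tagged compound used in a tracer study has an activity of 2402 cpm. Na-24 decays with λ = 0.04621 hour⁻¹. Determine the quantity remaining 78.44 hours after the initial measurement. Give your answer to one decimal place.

64.0 cpm

t½ = ln 2 / λ = 0.69315 / 0.04621 ≈ 15 hours.
Number of half-lives: n = 78.44/15 ≈ 5.2294.
Remaining = 2402 × (1/2)^5.2294 = 2402 × 0.026657 ≈ 64.03 cpm.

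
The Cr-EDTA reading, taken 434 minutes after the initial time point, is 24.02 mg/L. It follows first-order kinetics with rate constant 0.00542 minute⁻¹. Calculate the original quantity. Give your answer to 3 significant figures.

252 mg/L

t½ = ln 2 / λ = 0.69315 / 0.00542 ≈ 127.89 minutes.
Number of half-lives elapsed: n = 434/127.89 ≈ 3.3936.
A₀ = A × 2^n = 24.02 × 2^3.3936 = 24.02 × 10.51 ≈ 252.44 mg/L.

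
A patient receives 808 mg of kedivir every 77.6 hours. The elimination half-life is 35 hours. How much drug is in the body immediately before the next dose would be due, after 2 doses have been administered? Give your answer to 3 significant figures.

The 2 doses were given 155.2, 77.6 hours ago.
Total = 808·(1/2)^(155.2/35) + 808·(1/2)^(77.6/35)
      = 37.373 + 173.77 ≈ 211.15 mg.

211 mg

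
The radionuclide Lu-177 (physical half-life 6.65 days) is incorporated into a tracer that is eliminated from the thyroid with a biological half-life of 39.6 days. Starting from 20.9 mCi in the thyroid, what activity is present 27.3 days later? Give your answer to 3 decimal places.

0.753 mCi

1/t_eff = 1/t_phys + 1/t_biol = 1/6.65 + 1/39.6 = 0.17563 per day.
t_eff = 6.65 × 39.6 / (6.65 + 39.6) ≈ 5.6938 days.
Remaining = 20.9 × (1/2)^(27.3/5.6938) = 20.9 × (1/2)^4.7947 ≈ 0.75303 mCi.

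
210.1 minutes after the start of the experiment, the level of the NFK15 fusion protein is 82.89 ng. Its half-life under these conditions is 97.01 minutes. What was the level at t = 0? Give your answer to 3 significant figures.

372 ng

Number of half-lives elapsed: n = 210.1/97.01 ≈ 2.1658.
A₀ = A × 2^n = 82.89 × 2^2.1658 = 82.89 × 4.487 ≈ 371.93 ng.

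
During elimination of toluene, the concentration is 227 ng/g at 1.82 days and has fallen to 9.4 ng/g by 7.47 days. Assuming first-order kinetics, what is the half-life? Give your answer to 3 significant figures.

Over Δt = 7.47 − 1.82 = 5.65 days, the level fell by a factor of 227/9.4 ≈ 24.149.
n = log₂(24.149) ≈ 4.5939 half-lives, so t½ = 5.65/4.5939 ≈ 1.2299 days.

1.23 days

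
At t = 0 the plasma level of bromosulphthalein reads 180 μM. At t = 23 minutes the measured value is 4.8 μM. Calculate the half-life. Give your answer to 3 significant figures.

4.40 minutes

A/A₀ = 4.8/180 ≈ 0.026667.
n = log₂(37.5) ≈ 5.2288 half-lives elapsed in 23 minutes.
t½ = 23/5.2288 ≈ 4.3987 minutes.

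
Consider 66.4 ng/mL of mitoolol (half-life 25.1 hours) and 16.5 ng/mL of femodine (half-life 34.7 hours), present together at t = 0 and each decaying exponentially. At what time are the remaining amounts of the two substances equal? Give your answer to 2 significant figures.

180 hours

Set 66.4·(1/2)^(t/25.1) = 16.5·(1/2)^(t/34.7).
Taking log₂: log₂(66.4/16.5) = t·(1/25.1 − 1/34.7).
log₂(4.0242) = 2.0087; 1/25.1 − 1/34.7 = 0.011022.
t = 2.0087 / 0.011022 ≈ 182.24 hours.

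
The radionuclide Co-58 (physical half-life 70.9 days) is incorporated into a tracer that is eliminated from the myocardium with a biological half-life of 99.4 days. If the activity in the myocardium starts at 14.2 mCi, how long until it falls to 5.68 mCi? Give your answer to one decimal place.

54.7 days

1/t_eff = 1/t_phys + 1/t_biol = 1/70.9 + 1/99.4 = 0.024165 per day.
t_eff = 70.9 × 99.4 / (70.9 + 99.4) ≈ 41.383 days.
n = log₂(14.2/5.68) ≈ 1.3219; t = 1.3219 × 41.383 ≈ 54.705 days.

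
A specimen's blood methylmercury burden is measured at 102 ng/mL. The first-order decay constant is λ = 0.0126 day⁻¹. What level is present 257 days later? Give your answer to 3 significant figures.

t½ = ln 2 / λ = 0.69315 / 0.0126 ≈ 55.012 days.
Number of half-lives: n = 257/55.012 ≈ 4.6717.
Remaining = 102 × (1/2)^4.6717 = 102 × 0.039234 ≈ 4.0019 ng/mL.

4.00 ng/mL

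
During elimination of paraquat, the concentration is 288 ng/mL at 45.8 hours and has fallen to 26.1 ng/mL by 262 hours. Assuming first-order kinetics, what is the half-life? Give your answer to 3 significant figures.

62.4 hours

Over Δt = 262 − 45.8 = 216.2 hours, the level fell by a factor of 288/26.1 ≈ 11.034.
n = log₂(11.034) ≈ 3.4639 half-lives, so t½ = 216.2/3.4639 ≈ 62.414 hours.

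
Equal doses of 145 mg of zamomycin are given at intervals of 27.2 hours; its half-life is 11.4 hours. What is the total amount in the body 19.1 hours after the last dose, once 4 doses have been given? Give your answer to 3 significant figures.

The 4 doses were given 100.7, 73.5, 46.3, 19.1 hours ago.
Total = 145·(1/2)^(100.7/11.4) + 145·(1/2)^(73.5/11.4) + 145·(1/2)^(46.3/11.4) + 145·(1/2)^(19.1/11.4)
      = 0.31788 + 1.6616 + 8.6849 + 45.395 ≈ 56.06 mg.

56.1 mg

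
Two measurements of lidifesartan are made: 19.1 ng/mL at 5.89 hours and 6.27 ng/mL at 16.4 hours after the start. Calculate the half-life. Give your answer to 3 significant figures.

Over Δt = 16.4 − 5.89 = 10.51 hours, the level fell by a factor of 19.1/6.27 ≈ 3.0463.
n = log₂(3.0463) ≈ 1.607 half-lives, so t½ = 10.51/1.607 ≈ 6.54 hours.

6.54 hours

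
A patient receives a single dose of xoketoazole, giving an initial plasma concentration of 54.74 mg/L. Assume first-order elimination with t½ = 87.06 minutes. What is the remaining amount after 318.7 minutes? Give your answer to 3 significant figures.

Number of half-lives: n = 318.7/87.06 ≈ 3.6607.
Remaining = 54.74 × (1/2)^3.6607 = 54.74 × 0.079072 ≈ 4.3284 mg/L.

4.33 mg/L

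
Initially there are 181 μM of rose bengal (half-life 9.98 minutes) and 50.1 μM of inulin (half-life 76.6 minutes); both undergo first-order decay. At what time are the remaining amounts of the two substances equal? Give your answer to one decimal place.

Set 181·(1/2)^(t/9.98) = 50.1·(1/2)^(t/76.6).
Taking log₂: log₂(181/50.1) = t·(1/9.98 − 1/76.6).
log₂(3.6128) = 1.8531; 1/9.98 − 1/76.6 = 0.087146.
t = 1.8531 / 0.087146 ≈ 21.265 minutes.

21.3 minutes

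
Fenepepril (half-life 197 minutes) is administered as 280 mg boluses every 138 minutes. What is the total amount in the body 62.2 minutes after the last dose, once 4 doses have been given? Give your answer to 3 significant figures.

The 4 doses were given 476.2, 338.2, 200.2, 62.2 minutes ago.
Total = 280·(1/2)^(476.2/197) + 280·(1/2)^(338.2/197) + 280·(1/2)^(200.2/197) + 280·(1/2)^(62.2/197)
      = 52.419 + 85.185 + 138.43 + 224.96 ≈ 501 mg.

501 mg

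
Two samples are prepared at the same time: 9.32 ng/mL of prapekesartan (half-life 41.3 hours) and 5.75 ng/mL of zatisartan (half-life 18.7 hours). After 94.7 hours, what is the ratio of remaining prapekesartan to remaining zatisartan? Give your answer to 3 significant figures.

prapekesartan: 9.32 × (1/2)^(94.7/41.3) = 9.32 × (1/2)^2.293 ≈ 1.9018 ng/mL.
zatisartan: 5.75 × (1/2)^(94.7/18.7) = 5.75 × (1/2)^5.0642 ≈ 0.17187 ng/mL.
Ratio ≈ 1.9018 / 0.17187 ≈ 11.065.

11.1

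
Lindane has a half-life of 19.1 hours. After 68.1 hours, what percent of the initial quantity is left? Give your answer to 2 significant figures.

8.4%

n = 68.1/19.1 ≈ 3.5654 half-lives.
Fraction remaining = (1/2)^3.5654 ≈ 0.084468, i.e. 8.4468%.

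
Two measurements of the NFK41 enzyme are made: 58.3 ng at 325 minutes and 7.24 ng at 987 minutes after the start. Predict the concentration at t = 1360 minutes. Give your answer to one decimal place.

2.2 ng

Over Δt = 987 − 325 = 662 minutes, the level fell by a factor of 58.3/7.24 ≈ 8.0525.
n = log₂(8.0525) ≈ 3.0094 half-lives, so t½ = 662/3.0094 ≈ 219.97 minutes.
From t = 987 to t = 1360: 7.24 × (1/2)^((1360−987)/219.97) ≈ 2.2351 ng.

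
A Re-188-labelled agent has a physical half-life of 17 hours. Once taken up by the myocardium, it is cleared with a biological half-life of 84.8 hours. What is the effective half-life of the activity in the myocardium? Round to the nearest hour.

1/t_eff = 1/t_phys + 1/t_biol = 1/17 + 1/84.8 = 0.070616 per hour.
t_eff = 17 × 84.8 / (17 + 84.8) ≈ 14.161 hours.

14 hours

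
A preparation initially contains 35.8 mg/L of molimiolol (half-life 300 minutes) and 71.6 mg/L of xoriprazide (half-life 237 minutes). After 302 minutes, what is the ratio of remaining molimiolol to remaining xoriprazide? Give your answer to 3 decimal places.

molimiolol: 35.8 × (1/2)^(302/300) = 35.8 × (1/2)^1.0067 ≈ 17.817 mg/L.
xoriprazide: 71.6 × (1/2)^(302/237) = 71.6 × (1/2)^1.2743 ≈ 29.602 mg/L.
Ratio ≈ 17.817 / 29.602 ≈ 0.6019.

0.602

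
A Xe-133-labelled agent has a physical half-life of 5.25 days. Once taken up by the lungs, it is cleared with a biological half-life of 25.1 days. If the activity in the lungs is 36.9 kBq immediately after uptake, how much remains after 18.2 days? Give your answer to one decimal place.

2.0 kBq

1/t_eff = 1/t_phys + 1/t_biol = 1/5.25 + 1/25.1 = 0.23032 per day.
t_eff = 5.25 × 25.1 / (5.25 + 25.1) ≈ 4.3418 days.
Remaining = 36.9 × (1/2)^(18.2/4.3418) = 36.9 × (1/2)^4.1918 ≈ 2.0192 kBq.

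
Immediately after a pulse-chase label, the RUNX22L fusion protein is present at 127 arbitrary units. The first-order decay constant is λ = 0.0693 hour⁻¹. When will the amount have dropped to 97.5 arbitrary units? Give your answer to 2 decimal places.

t½ = ln 2 / λ = 0.69315 / 0.0693 ≈ 10.002 hours.
Fraction remaining = 97.5/127 ≈ 0.76772.
n = log₂(127/97.5) = ln(1.3026)/ln 2 ≈ 0.38135 half-lives.
t = n × t½ = 0.38135 × 10.002 ≈ 3.8144 hours.

3.81 hours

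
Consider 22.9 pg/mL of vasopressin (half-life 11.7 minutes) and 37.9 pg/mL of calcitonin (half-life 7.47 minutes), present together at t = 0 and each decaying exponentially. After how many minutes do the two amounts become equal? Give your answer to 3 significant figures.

Set 22.9·(1/2)^(t/11.7) = 37.9·(1/2)^(t/7.47).
Taking log₂: log₂(22.9/37.9) = t·(1/11.7 − 1/7.47).
log₂(0.60422) = -0.72685; 1/11.7 − 1/7.47 = -0.048399.
t = -0.72685 / -0.048399 ≈ 15.018 minutes.

15.0 minutes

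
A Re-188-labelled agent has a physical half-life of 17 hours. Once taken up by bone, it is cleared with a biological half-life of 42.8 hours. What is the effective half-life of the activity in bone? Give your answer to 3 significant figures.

1/t_eff = 1/t_phys + 1/t_biol = 1/17 + 1/42.8 = 0.082188 per hour.
t_eff = 17 × 42.8 / (17 + 42.8) ≈ 12.167 hours.

12.2 hours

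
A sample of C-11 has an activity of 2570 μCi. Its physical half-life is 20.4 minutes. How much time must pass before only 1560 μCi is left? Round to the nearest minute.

15 minutes

Fraction remaining = 1560/2570 ≈ 0.607.
n = log₂(2570/1560) = ln(1.6474)/ln 2 ≈ 0.72022 half-lives.
t = n × t½ = 0.72022 × 20.4 ≈ 14.693 minutes.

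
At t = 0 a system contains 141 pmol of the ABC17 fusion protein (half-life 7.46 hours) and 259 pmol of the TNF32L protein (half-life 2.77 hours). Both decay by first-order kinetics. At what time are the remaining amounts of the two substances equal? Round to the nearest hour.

Set 141·(1/2)^(t/7.46) = 259·(1/2)^(t/2.77).
Taking log₂: log₂(141/259) = t·(1/7.46 − 1/2.77).
log₂(0.5444) = -0.87726; 1/7.46 − 1/2.77 = -0.22696.
t = -0.87726 / -0.22696 ≈ 3.8652 hours.

4 hours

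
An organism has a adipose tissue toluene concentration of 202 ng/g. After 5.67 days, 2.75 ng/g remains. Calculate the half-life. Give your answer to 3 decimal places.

0.915 days

A/A₀ = 2.75/202 ≈ 0.013614.
n = log₂(73.455) ≈ 6.1988 half-lives elapsed in 5.67 days.
t½ = 5.67/6.1988 ≈ 0.9147 days.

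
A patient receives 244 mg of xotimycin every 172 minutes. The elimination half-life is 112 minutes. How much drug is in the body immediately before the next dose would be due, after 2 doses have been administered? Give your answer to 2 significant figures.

The 2 doses were given 344, 172 minutes ago.
Total = 244·(1/2)^(344/112) + 244·(1/2)^(172/112)
      = 29.027 + 84.158 ≈ 113.18 mg.

110 mg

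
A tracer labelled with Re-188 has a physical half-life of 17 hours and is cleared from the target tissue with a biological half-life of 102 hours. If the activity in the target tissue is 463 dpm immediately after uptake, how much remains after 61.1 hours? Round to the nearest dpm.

1/t_eff = 1/t_phys + 1/t_biol = 1/17 + 1/102 = 0.068627 per hour.
t_eff = 17 × 102 / (17 + 102) ≈ 14.571 hours.
Remaining = 463 × (1/2)^(61.1/14.571) = 463 × (1/2)^4.1931 ≈ 25.312 dpm.

25 dpm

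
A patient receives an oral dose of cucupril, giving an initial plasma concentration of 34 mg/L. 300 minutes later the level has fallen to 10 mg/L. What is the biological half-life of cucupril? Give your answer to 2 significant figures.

170 minutes

A/A₀ = 10/34 ≈ 0.29412.
n = log₂(3.4) ≈ 1.7655 half-lives elapsed in 300 minutes.
t½ = 300/1.7655 ≈ 169.92 minutes.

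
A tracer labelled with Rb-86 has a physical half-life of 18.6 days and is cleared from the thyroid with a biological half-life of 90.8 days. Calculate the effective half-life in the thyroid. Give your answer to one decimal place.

1/t_eff = 1/t_phys + 1/t_biol = 1/18.6 + 1/90.8 = 0.064777 per day.
t_eff = 18.6 × 90.8 / (18.6 + 90.8) ≈ 15.438 days.

15.4 days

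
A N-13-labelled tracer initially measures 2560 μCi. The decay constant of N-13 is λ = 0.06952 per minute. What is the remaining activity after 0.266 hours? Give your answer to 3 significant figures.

844 μCi

t½ = ln 2 / λ = 0.69315 / 0.06952 ≈ 9.9705 minutes.
Convert the elapsed time: 0.266 hours = 15.96 minutes.
Number of half-lives: n = 15.96/9.9705 ≈ 1.6007.
Remaining = 2560 × (1/2)^1.6007 = 2560 × 0.32971 ≈ 844.06 μCi.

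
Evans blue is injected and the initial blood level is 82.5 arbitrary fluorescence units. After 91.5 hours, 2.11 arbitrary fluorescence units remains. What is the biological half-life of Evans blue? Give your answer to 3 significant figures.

A/A₀ = 2.11/82.5 ≈ 0.025576.
n = log₂(39.1) ≈ 5.2891 half-lives elapsed in 91.5 hours.
t½ = 91.5/5.2891 ≈ 17.3 hours.

17.3 hours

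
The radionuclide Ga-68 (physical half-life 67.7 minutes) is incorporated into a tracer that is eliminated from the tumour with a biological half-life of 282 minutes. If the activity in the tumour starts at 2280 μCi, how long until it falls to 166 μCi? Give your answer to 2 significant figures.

210 minutes

1/t_eff = 1/t_phys + 1/t_biol = 1/67.7 + 1/282 = 0.018317 per minute.
t_eff = 67.7 × 282 / (67.7 + 282) ≈ 54.594 minutes.
n = log₂(2280/166) ≈ 3.7798; t = 3.7798 × 54.594 ≈ 206.35 minutes.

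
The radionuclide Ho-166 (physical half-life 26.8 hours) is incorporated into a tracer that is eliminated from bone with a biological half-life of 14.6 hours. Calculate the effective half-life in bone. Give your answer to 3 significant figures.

1/t_eff = 1/t_phys + 1/t_biol = 1/26.8 + 1/14.6 = 0.10581 per hour.
t_eff = 26.8 × 14.6 / (26.8 + 14.6) ≈ 9.4512 hours.

9.45 hours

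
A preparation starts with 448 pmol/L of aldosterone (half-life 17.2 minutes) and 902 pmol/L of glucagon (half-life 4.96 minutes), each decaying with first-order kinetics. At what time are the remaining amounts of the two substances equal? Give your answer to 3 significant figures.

Set 448·(1/2)^(t/17.2) = 902·(1/2)^(t/4.96).
Taking log₂: log₂(448/902) = t·(1/17.2 − 1/4.96).
log₂(0.49667) = -1.0096; 1/17.2 − 1/4.96 = -0.14347.
t = -1.0096 / -0.14347 ≈ 7.037 minutes.

7.04 minutes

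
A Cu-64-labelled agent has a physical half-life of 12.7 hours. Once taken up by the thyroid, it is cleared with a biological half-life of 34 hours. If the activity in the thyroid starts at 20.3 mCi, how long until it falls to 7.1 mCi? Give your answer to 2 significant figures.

1/t_eff = 1/t_phys + 1/t_biol = 1/12.7 + 1/34 = 0.10815 per hour.
t_eff = 12.7 × 34 / (12.7 + 34) ≈ 9.2463 hours.
n = log₂(20.3/7.1) ≈ 1.5156; t = 1.5156 × 9.2463 ≈ 14.014 hours.

14 hours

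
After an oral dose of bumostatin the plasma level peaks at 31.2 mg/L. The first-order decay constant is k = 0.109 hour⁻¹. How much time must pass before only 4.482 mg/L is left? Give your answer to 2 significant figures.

18 hours

t½ = ln 2 / k = 0.69315 / 0.109 ≈ 6.3591 hours.
Fraction remaining = 4.482/31.2 ≈ 0.14365.
n = log₂(31.2/4.482) = ln(6.9612)/ln 2 ≈ 2.7993 half-lives.
t = n × t½ = 2.7993 × 6.3591 ≈ 17.801 hours.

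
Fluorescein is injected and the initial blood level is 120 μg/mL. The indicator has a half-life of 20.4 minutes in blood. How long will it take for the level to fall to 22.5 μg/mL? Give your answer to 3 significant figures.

49.3 minutes

Fraction remaining = 22.5/120 ≈ 0.1875.
n = log₂(120/22.5) = ln(5.3333)/ln 2 ≈ 2.415 half-lives.
t = n × t½ = 2.415 × 20.4 ≈ 49.267 minutes.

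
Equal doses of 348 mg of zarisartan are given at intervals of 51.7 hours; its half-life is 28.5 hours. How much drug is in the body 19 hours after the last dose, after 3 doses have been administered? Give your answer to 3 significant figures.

The 3 doses were given 122.4, 70.7, 19 hours ago.
Total = 348·(1/2)^(122.4/28.5) + 348·(1/2)^(70.7/28.5) + 348·(1/2)^(19/28.5)
      = 17.731 + 62.347 + 219.23 ≈ 299.3 mg.

299 mg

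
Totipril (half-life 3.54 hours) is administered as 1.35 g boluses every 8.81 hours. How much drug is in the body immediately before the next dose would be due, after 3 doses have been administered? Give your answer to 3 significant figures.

The 3 doses were given 26.43, 17.62, 8.81 hours ago.
Total = 1.35·(1/2)^(26.43/3.54) + 1.35·(1/2)^(17.62/3.54) + 1.35·(1/2)^(8.81/3.54)
      = 0.0076351 + 0.042854 + 0.24053 ≈ 0.29101 g.

0.291 g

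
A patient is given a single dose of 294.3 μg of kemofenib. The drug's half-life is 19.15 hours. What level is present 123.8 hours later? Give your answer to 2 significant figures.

Number of half-lives: n = 123.8/19.15 ≈ 6.4648.
Remaining = 294.3 × (1/2)^6.4648 = 294.3 × 0.011322 ≈ 3.332 μg.

3.3 μg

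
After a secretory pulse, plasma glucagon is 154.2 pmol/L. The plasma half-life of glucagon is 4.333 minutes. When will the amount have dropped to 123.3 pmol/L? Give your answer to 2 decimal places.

1.40 minutes

Fraction remaining = 123.3/154.2 ≈ 0.79961.
n = log₂(154.2/123.3) = ln(1.2506)/ln 2 ≈ 0.32263 half-lives.
t = n × t½ = 0.32263 × 4.333 ≈ 1.398 minutes.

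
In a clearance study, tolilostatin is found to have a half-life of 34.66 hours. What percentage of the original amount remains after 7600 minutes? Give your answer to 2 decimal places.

7600 minutes = 126.667 hours.
n = 126.667/34.66 ≈ 3.6545 half-lives.
Fraction remaining = (1/2)^3.6545 ≈ 0.079409, i.e. 7.9409%.

7.94%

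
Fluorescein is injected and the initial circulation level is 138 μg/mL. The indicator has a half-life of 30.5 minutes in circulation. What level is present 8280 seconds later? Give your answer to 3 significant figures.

Convert the elapsed time: 8280 seconds = 138 minutes.
Number of half-lives: n = 138/30.5 ≈ 4.5246.
Remaining = 138 × (1/2)^4.5246 = 138 × 0.043447 ≈ 5.9957 μg/mL.

6.00 μg/mL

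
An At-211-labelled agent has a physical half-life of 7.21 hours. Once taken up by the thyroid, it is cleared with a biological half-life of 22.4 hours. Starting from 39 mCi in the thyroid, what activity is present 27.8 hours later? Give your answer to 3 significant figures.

1/t_eff = 1/t_phys + 1/t_biol = 1/7.21 + 1/22.4 = 0.18334 per hour.
t_eff = 7.21 × 22.4 / (7.21 + 22.4) ≈ 5.4544 hours.
Remaining = 39 × (1/2)^(27.8/5.4544) = 39 × (1/2)^5.0968 ≈ 1.1396 mCi.

1.14 mCi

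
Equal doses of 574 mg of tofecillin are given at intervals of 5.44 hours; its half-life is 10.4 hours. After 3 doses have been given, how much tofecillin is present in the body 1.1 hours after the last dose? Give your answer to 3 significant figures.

The 3 doses were given 11.98, 6.54, 1.1 hours ago.
Total = 574·(1/2)^(11.98/10.4) + 574·(1/2)^(6.54/10.4) + 574·(1/2)^(1.1/10.4)
      = 258.31 + 371.2 + 533.42 ≈ 1162.9 mg.

1160 mg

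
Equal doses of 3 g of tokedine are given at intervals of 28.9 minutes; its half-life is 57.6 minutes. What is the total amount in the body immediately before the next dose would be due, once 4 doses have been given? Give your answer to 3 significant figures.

5.42 g

The 4 doses were given 115.6, 86.7, 57.8, 28.9 minutes ago.
Total = 3·(1/2)^(115.6/57.6) + 3·(1/2)^(86.7/57.6) + 3·(1/2)^(57.8/57.6) + 3·(1/2)^(28.9/57.6)
      = 0.7464 + 1.0568 + 1.4964 + 2.1188 ≈ 5.4184 g.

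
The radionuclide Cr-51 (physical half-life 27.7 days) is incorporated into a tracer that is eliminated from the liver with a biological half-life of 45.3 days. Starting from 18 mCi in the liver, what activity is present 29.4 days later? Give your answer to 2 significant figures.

1/t_eff = 1/t_phys + 1/t_biol = 1/27.7 + 1/45.3 = 0.058176 per day.
t_eff = 27.7 × 45.3 / (27.7 + 45.3) ≈ 17.189 days.
Remaining = 18 × (1/2)^(29.4/17.189) = 18 × (1/2)^1.7104 ≈ 5.5004 mCi.

5.5 mCi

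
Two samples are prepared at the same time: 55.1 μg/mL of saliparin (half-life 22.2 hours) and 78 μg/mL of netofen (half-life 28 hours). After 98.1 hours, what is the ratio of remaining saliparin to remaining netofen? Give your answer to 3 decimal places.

0.375

saliparin: 55.1 × (1/2)^(98.1/22.2) = 55.1 × (1/2)^4.4189 ≈ 2.5759 μg/mL.
netofen: 78 × (1/2)^(98.1/28) = 78 × (1/2)^3.5036 ≈ 6.8772 μg/mL.
Ratio ≈ 2.5759 / 6.8772 ≈ 0.37455.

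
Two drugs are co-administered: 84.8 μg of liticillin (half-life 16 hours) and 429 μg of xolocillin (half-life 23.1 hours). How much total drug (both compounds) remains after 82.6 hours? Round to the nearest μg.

38 μg

liticillin: 84.8 × (1/2)^(82.6/16) = 84.8 × (1/2)^5.1625 ≈ 2.3677 μg.
xolocillin: 429 × (1/2)^(82.6/23.1) = 429 × (1/2)^3.5758 ≈ 35.979 μg.
Total = 2.3677 + 35.979 ≈ 38.347 μg.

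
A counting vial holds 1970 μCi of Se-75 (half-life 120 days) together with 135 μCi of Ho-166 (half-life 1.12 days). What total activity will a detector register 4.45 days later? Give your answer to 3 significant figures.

Se-75: 1970 × (1/2)^(4.45/120) = 1970 × (1/2)^0.037083 ≈ 1920 μCi.
Ho-166: 135 × (1/2)^(4.45/1.12) = 135 × (1/2)^3.9732 ≈ 8.5956 μCi.
Total = 1920 + 8.5956 ≈ 1928.6 μCi.

1930 μCi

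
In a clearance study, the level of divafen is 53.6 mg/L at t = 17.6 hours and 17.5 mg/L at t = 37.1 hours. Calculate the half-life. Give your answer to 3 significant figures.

12.1 hours

Over Δt = 37.1 − 17.6 = 19.5 hours, the level fell by a factor of 53.6/17.5 ≈ 3.0629.
n = log₂(3.0629) ≈ 1.6149 half-lives, so t½ = 19.5/1.6149 ≈ 12.075 hours.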